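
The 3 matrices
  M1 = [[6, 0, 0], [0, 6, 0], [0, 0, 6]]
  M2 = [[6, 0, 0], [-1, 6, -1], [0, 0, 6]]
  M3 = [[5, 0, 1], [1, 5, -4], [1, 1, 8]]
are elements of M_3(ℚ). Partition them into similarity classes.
3 classes: {M1}, {M2}, {M3}

Characteristic polynomials: χ_{M1} = (x - 6)^3, χ_{M2} = (x - 6)^3, χ_{M3} = (x - 6)^3.

{M1}: invariant factors x - 6, x - 6, x - 6.

{M2}: invariant factors x - 6, (x - 6)^2.

{M3}: invariant factors (x - 6)^3.

Matrices are similar if and only if their invariant-factor lists agree; the partition into similarity classes is {M1}, {M2}, {M3}.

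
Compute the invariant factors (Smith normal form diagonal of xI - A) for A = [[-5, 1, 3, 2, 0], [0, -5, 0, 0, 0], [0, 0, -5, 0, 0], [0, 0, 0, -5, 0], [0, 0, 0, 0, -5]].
x + 5, x + 5, x + 5, (x + 5)^2

The Jordan structure of A has elementary divisors (x + 5)^2, (x + 5), (x + 5), (x + 5). Arranging the block sizes at each eigenvalue in decreasing order and taking row products gives the invariant factors.

Invariant factors (smallest first, each dividing the next): x + 5, x + 5, x + 5, (x + 5)^2.

Check: the last factor (x + 5)^2 is the minimal polynomial, and the product (x + 5)^5 is the characteristic polynomial.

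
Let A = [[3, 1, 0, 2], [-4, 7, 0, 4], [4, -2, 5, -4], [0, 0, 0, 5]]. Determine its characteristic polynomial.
χ_A(x) = (x - 5)^4

xI - A = [[x - 3, -1, 0, -2], [4, x - 7, 0, -4], [-4, 2, x - 5, 4], [0, 0, 0, x - 5]].

Expanding det(xI - A) along the first row:
det(xI - A) = + (x - 3)·det([[x - 7, 0, -4], [2, x - 5, 4], [0, 0, x - 5]]) - (-1)·det([[4, 0, -4], [-4, x - 5, 4], [0, 0, x - 5]]) + (0)·det([[4, x - 7, -4], [-4, 2, 4], [0, 0, x - 5]]) - (-2)·det([[4, x - 7, 0], [-4, 2, x - 5], [0, 0, 0]]).

Evaluating gives χ_A(x) = x^4 - 20x^3 + 150x^2 - 500x + 625 = (x - 5)^4.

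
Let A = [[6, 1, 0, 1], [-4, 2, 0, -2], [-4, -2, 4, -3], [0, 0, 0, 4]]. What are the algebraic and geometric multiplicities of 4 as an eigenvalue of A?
algebraic multiplicity 4, geometric multiplicity 2

The characteristic polynomial is (x - 4)^4, so the factor x - 4 appears with exponent 4: the algebraic multiplicity is 4.

rank(A - 4I) = 2, so the eigenspace has dimension 4 - 2 = 2: the geometric multiplicity is 2.

Since 2 < 4, A is not diagonalizable.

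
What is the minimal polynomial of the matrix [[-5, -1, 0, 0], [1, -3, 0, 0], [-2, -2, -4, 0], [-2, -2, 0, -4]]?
m_A(x) = (x + 4)^2

The characteristic polynomial factors as (x + 4)^4. The minimal polynomial is ∏(x - λ)^{k_λ} where k_λ is the size of the largest Jordan block at λ.

For λ = -4: rank(A + 4I) = 1, and the largest Jordan block has size 2 (the smallest k with rank((A + 4I)^k) = rank((A + 4I)^(k+1))).

So m_A(x) = (x + 4)^2.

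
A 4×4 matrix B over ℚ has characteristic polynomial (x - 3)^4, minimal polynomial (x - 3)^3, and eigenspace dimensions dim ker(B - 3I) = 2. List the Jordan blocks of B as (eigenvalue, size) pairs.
λ = 3: algebraic multiplicity 4 (exponent in χ_B), largest block size 3 (exponent in m_B), 2 blocks (geometric multiplicity). These force block sizes [3, 1].

Jordan blocks: (3, 3), (3, 1)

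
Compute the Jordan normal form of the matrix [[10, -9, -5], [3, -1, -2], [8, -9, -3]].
The characteristic polynomial is det(xI - A) = (x - 2)^3, so the eigenvalues are 2 (algebraic multiplicity 3).

For λ = 2: rank(A - 2I) = 2, rank((A - 2I)^2) = 1, rank((A - 2I)^3) = 0. The eigenspace has dimension 3 - 2 = 1, so there is 1 Jordan block; the rank sequence gives block sizes [3].

Assembling the blocks gives the Jordan form J above.

J = [[2, 1, 0], [0, 2, 1], [0, 0, 2]]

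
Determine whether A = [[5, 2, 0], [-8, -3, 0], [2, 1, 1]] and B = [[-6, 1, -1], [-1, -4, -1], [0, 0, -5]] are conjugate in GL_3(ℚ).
No.

trace(A) = 3 but trace(B) = -15. The trace is a similarity invariant, so A and B are not similar.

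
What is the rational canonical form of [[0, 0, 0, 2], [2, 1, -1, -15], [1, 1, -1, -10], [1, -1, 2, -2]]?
R = [[0, 0, 0, 2], [1, 0, 0, -5], [0, 1, 0, -3], [0, 0, 1, -2]]

The invariant factors of A (the non-unit diagonal entries of the Smith normal form of xI - A over ℚ[x]) are (x + 2)(x^3 + 3x - 1), each dividing the next. The characteristic polynomial is their product, (x + 2)(x^3 + 3x - 1).

The rational canonical form is the block-diagonal matrix of companion matrices C(f_i):
R = [[0, 0, 0, 2], [1, 0, 0, -5], [0, 1, 0, -3], [0, 0, 1, -2]].

Note the characteristic polynomial does not split into linear factors over ℚ, so A has no Jordan form over ℚ; the rational canonical form exists over any field.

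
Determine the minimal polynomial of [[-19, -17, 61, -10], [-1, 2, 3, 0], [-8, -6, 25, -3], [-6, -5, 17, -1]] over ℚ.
m_A(x) = (x - 3)^3(x + 2)

The characteristic polynomial factors as (x - 3)^3(x + 2). The minimal polynomial is ∏(x - λ)^{k_λ} where k_λ is the size of the largest Jordan block at λ.

For λ = -2: rank(A + 2I) = 3, and the largest Jordan block has size 1 (the smallest k with rank((A + 2I)^k) = rank((A + 2I)^(k+1))).
For λ = 3: rank(A - 3I) = 3, and the largest Jordan block has size 3 (the smallest k with rank((A - 3I)^k) = rank((A - 3I)^(k+1))).

So m_A(x) = (x - 3)^3(x + 2).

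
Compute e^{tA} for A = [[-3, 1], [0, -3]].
A has Jordan form J = [[-3, 1], [0, -3]] with A = PJP^{-1}, so e^{tA} = P e^{tJ} P^{-1}.

For a Jordan block J_k(λ), e^{tJ_k(λ)} = e^{λt} · (I + tN + t^2 N^2/2! + ... + t^{k-1} N^{k-1}/(k-1)!) where N is the nilpotent superdiagonal part.

Assembling the blocks and conjugating back gives the entries of e^{tA} as shown above.

e^{tA} = [[e^{-3*t}, t*e^{-3*t}], [0, e^{-3*t}]]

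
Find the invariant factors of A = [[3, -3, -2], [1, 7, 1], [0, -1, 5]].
(x - 5)^3

The Jordan structure of A has elementary divisors (x - 5)^3. Arranging the block sizes at each eigenvalue in decreasing order and taking row products gives the invariant factors.

Invariant factors (smallest first, each dividing the next): (x - 5)^3.

Check: the last factor (x - 5)^3 is the minimal polynomial, and the product (x - 5)^3 is the characteristic polynomial.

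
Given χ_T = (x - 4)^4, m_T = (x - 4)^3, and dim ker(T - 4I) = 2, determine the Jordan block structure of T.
Jordan blocks: (4, 3), (4, 1)

λ = 4: algebraic multiplicity 4 (exponent in χ_T), largest block size 3 (exponent in m_T), 2 blocks (geometric multiplicity). These force block sizes [3, 1].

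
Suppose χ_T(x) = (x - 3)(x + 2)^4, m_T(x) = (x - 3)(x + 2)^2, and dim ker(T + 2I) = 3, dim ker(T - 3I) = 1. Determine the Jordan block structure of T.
λ = -2: algebraic multiplicity 4 (exponent in χ_T), largest block size 2 (exponent in m_T), 3 blocks (geometric multiplicity). These force block sizes [2, 1, 1].
λ = 3: algebraic multiplicity 1 (exponent in χ_T), largest block size 1 (exponent in m_T), 1 block (geometric multiplicity). This forces block sizes [1].

Jordan blocks: (-2, 2), (-2, 1), (-2, 1), (3, 1)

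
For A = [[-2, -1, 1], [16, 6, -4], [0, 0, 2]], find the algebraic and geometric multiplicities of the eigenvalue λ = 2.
The characteristic polynomial is (x - 2)^3, so the factor x - 2 appears with exponent 3: the algebraic multiplicity is 3.

rank(A - 2I) = 1, so the eigenspace has dimension 3 - 1 = 2: the geometric multiplicity is 2.

Since 2 < 3, A is not diagonalizable.

algebraic multiplicity 3, geometric multiplicity 2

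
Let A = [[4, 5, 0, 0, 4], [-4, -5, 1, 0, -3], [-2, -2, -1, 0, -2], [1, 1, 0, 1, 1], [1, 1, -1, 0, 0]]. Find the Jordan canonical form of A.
The characteristic polynomial is det(xI - A) = (x - 1)^2(x + 1)^3, so the eigenvalues are -1 (algebraic multiplicity 3), 1 (algebraic multiplicity 2).

For λ = -1: rank(A + I) = 4, rank((A + I)^2) = 3, rank((A + I)^3) = 2. The eigenspace has dimension 5 - 4 = 1, so there is 1 Jordan block; the rank sequence gives block sizes [3].

For λ = 1: rank(A - I) = 4, rank((A - I)^2) = 3. The eigenspace has dimension 5 - 4 = 1, so there is 1 Jordan block; the rank sequence gives block sizes [2].

Assembling the blocks gives the Jordan form J above.

J = [[-1, 1, 0, 0, 0], [0, -1, 1, 0, 0], [0, 0, -1, 0, 0], [0, 0, 0, 1, 1], [0, 0, 0, 0, 1]]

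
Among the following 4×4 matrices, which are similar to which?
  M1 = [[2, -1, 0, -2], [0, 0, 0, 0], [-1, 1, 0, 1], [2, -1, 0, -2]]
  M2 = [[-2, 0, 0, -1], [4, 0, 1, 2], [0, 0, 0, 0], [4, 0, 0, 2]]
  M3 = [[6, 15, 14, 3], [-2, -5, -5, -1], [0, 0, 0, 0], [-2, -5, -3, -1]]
Characteristic polynomials: χ_{M1} = x^4, χ_{M2} = x^4, χ_{M3} = x^4.

{M1, M2, M3}: invariant factors x^2, x^2.

Matrices are similar if and only if their invariant-factor lists agree; the partition into similarity classes is {M1, M2, M3}.

1 class: {M1, M2, M3}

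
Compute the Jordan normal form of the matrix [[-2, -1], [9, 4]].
J = [[1, 1], [0, 1]]

The characteristic polynomial is det(xI - A) = (x - 1)^2, so the eigenvalues are 1 (algebraic multiplicity 2).

For λ = 1: rank(A - I) = 1, rank((A - I)^2) = 0. The eigenspace has dimension 2 - 1 = 1, so there is 1 Jordan block; the rank sequence gives block sizes [2].

Assembling the blocks gives the Jordan form J above.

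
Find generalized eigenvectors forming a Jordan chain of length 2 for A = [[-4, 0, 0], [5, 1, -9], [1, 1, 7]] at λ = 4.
v_1 = [[0, 1, 0]]^T, v_2 = [[0, -3, 1]]^T

We seek v_1 ∈ ker((A - 4I)^2) \ ker(A - 4I), then set v_{i+1} = (A - 4I) v_i.

One such chain is v_1 = [[0, 1, 0]]^T, v_2 = [[0, -3, 1]]^T. Check: (A - 4I) v_2 = [[0, 0, 0]]^T = 0.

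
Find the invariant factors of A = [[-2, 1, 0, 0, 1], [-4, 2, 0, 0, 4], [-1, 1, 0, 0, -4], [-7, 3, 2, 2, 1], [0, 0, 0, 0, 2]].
The Jordan structure of A has elementary divisors x^3, (x - 2)^2. Arranging the block sizes at each eigenvalue in decreasing order and taking row products gives the invariant factors.

Invariant factors (smallest first, each dividing the next): x^3(x - 2)^2.

Check: the last factor x^3(x - 2)^2 is the minimal polynomial, and the product x^3(x - 2)^2 is the characteristic polynomial.

x^3(x - 2)^2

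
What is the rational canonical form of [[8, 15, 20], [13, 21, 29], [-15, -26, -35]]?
The invariant factors of A (the non-unit diagonal entries of the Smith normal form of xI - A over ℚ[x]) are (x + 2)^3, each dividing the next. The characteristic polynomial is their product, (x + 2)^3.

The rational canonical form is the block-diagonal matrix of companion matrices C(f_i):
R = [[0, 0, -8], [1, 0, -12], [0, 1, -6]].

R = [[0, 0, -8], [1, 0, -12], [0, 1, -6]]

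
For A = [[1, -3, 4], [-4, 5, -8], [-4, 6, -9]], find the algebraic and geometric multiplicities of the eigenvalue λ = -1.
The characteristic polynomial is (x + 1)^3, so the factor x + 1 appears with exponent 3: the algebraic multiplicity is 3.

rank(A + I) = 1, so the eigenspace has dimension 3 - 1 = 2: the geometric multiplicity is 2.

Since 2 < 3, A is not diagonalizable.

algebraic multiplicity 3, geometric multiplicity 2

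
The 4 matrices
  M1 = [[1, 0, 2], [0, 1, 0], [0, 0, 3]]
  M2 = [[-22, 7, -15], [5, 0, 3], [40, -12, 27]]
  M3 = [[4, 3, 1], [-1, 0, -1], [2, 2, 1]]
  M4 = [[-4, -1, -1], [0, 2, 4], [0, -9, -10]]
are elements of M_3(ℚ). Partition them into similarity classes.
Characteristic polynomials: χ_{M1} = (x - 3)(x - 1)^2, χ_{M2} = (x - 3)(x - 1)^2, χ_{M3} = (x - 3)(x - 1)^2, χ_{M4} = (x + 4)^3.

{M1}: invariant factors x - 1, (x - 3)(x - 1).

{M2, M3}: invariant factors (x - 3)(x - 1)^2.

{M4}: invariant factors (x + 4)^3.

Matrices are similar if and only if their invariant-factor lists agree; the partition into similarity classes is {M1}, {M2, M3}, {M4}.

3 classes: {M1}, {M2, M3}, {M4}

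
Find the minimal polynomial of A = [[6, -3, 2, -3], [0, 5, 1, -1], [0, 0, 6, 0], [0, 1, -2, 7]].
The characteristic polynomial factors as (x - 6)^4. The minimal polynomial is ∏(x - λ)^{k_λ} where k_λ is the size of the largest Jordan block at λ.

For λ = 6: rank(A - 6I) = 2, and the largest Jordan block has size 3 (the smallest k with rank((A - 6I)^k) = rank((A - 6I)^(k+1))).

So m_A(x) = (x - 6)^3.

m_A(x) = (x - 6)^3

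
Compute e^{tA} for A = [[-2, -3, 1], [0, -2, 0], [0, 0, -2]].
e^{tA} = [[e^{-2*t}, -3*t*e^{-2*t}, t*e^{-2*t}], [0, e^{-2*t}, 0], [0, 0, e^{-2*t}]]

A has Jordan form J = [[-2, 1, 0], [0, -2, 0], [0, 0, -2]] with A = PJP^{-1}, so e^{tA} = P e^{tJ} P^{-1}.

For a Jordan block J_k(λ), e^{tJ_k(λ)} = e^{λt} · (I + tN + t^2 N^2/2! + ... + t^{k-1} N^{k-1}/(k-1)!) where N is the nilpotent superdiagonal part.

Assembling the blocks and conjugating back gives the entries of e^{tA} as shown above.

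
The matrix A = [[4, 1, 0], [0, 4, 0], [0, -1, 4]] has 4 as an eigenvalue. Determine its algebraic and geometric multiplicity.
algebraic multiplicity 3, geometric multiplicity 2

The characteristic polynomial is (x - 4)^3, so the factor x - 4 appears with exponent 3: the algebraic multiplicity is 3.

rank(A - 4I) = 1, so the eigenspace has dimension 3 - 1 = 2: the geometric multiplicity is 2.

Since 2 < 3, A is not diagonalizable.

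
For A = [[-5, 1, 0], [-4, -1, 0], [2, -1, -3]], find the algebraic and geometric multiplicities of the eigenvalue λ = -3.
algebraic multiplicity 3, geometric multiplicity 2

The characteristic polynomial is (x + 3)^3, so the factor x + 3 appears with exponent 3: the algebraic multiplicity is 3.

rank(A + 3I) = 1, so the eigenspace has dimension 3 - 1 = 2: the geometric multiplicity is 2.

Since 2 < 3, A is not diagonalizable.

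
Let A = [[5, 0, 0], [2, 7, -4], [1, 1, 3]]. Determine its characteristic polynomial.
χ_A(x) = (x - 5)^3

xI - A = [[x - 5, 0, 0], [-2, x - 7, 4], [-1, -1, x - 3]].

Expanding det(xI - A) along the first row:
det(xI - A) = + (x - 5)·det([[x - 7, 4], [-1, x - 3]]) - (0)·det([[-2, 4], [-1, x - 3]]) + (0)·det([[-2, x - 7], [-1, -1]]).

Evaluating gives χ_A(x) = x^3 - 15x^2 + 75x - 125 = (x - 5)^3.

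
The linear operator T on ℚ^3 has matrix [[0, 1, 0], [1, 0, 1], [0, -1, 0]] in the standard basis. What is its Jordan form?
The characteristic polynomial is det(xI - A) = x^3, so the eigenvalues are 0 (algebraic multiplicity 3).

For λ = 0: rank(A) = 2, rank(A^2) = 1, rank(A^3) = 0. The eigenspace has dimension 3 - 2 = 1, so there is 1 Jordan block; the rank sequence gives block sizes [3].

Assembling the blocks gives the Jordan form J above.

J = [[0, 1, 0], [0, 0, 1], [0, 0, 0]]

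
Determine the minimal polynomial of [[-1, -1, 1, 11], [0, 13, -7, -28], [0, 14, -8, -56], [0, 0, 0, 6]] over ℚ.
m_A(x) = (x - 6)(x + 1)^2

The characteristic polynomial factors as (x - 6)^2(x + 1)^2. The minimal polynomial is ∏(x - λ)^{k_λ} where k_λ is the size of the largest Jordan block at λ.

For λ = -1: rank(A + I) = 3, and the largest Jordan block has size 2 (the smallest k with rank((A + I)^k) = rank((A + I)^(k+1))).
For λ = 6: rank(A - 6I) = 2, and the largest Jordan block has size 1 (the smallest k with rank((A - 6I)^k) = rank((A - 6I)^(k+1))).

So m_A(x) = (x - 6)(x + 1)^2.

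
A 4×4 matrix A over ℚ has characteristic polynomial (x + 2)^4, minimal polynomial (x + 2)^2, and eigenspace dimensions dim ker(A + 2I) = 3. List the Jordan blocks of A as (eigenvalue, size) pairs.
λ = -2: algebraic multiplicity 4 (exponent in χ_A), largest block size 2 (exponent in m_A), 3 blocks (geometric multiplicity). These force block sizes [2, 1, 1].

Jordan blocks: (-2, 2), (-2, 1), (-2, 1)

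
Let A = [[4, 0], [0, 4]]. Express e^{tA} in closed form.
A has Jordan form J = [[4, 0], [0, 4]] with A = PJP^{-1}, so e^{tA} = P e^{tJ} P^{-1}.

For a Jordan block J_k(λ), e^{tJ_k(λ)} = e^{λt} · (I + tN + t^2 N^2/2! + ... + t^{k-1} N^{k-1}/(k-1)!) where N is the nilpotent superdiagonal part.

Assembling the blocks and conjugating back gives the entries of e^{tA} as shown above.

e^{tA} = [[e^{4*t}, 0], [0, e^{4*t}]]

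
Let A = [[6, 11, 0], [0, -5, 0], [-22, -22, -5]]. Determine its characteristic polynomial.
xI - A = [[x - 6, -11, 0], [0, x + 5, 0], [22, 22, x + 5]].

Expanding det(xI - A) along the first row:
det(xI - A) = + (x - 6)·det([[x + 5, 0], [22, x + 5]]) - (-11)·det([[0, 0], [22, x + 5]]) + (0)·det([[0, x + 5], [22, 22]]).

Evaluating gives χ_A(x) = x^3 + 4x^2 - 35x - 150 = (x - 6)(x + 5)^2.

χ_A(x) = (x - 6)(x + 5)^2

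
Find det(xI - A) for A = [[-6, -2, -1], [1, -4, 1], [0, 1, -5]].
χ_A(x) = (x + 5)^3

xI - A = [[x + 6, 2, 1], [-1, x + 4, -1], [0, -1, x + 5]].

Expanding det(xI - A) along the first row:
det(xI - A) = + (x + 6)·det([[x + 4, -1], [-1, x + 5]]) - (2)·det([[-1, -1], [0, x + 5]]) + (1)·det([[-1, x + 4], [0, -1]]).

Evaluating gives χ_A(x) = x^3 + 15x^2 + 75x + 125 = (x + 5)^3.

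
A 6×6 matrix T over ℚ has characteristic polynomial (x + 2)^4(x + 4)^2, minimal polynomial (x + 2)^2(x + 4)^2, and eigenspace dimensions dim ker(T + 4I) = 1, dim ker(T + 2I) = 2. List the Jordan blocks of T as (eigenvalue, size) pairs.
λ = -4: algebraic multiplicity 2 (exponent in χ_T), largest block size 2 (exponent in m_T), 1 block (geometric multiplicity). This forces block sizes [2].
λ = -2: algebraic multiplicity 4 (exponent in χ_T), largest block size 2 (exponent in m_T), 2 blocks (geometric multiplicity). These force block sizes [2, 2].

Jordan blocks: (-4, 2), (-2, 2), (-2, 2)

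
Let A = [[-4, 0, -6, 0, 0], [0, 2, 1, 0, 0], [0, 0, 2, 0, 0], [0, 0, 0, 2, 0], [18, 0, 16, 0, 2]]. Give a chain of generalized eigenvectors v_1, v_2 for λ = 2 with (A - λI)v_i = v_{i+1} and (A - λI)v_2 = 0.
We seek v_1 ∈ ker((A - 2I)^2) \ ker(A - 2I), then set v_{i+1} = (A - 2I) v_i.

One such chain is v_1 = [[-1, 0, 1, 0, 2]]^T, v_2 = [[0, 1, 0, 0, -2]]^T. Check: (A - 2I) v_2 = [[0, 0, 0, 0, 0]]^T = 0.

v_1 = [[-1, 0, 1, 0, 2]]^T, v_2 = [[0, 1, 0, 0, -2]]^T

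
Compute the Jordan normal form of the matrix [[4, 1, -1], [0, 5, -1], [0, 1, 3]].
J = [[4, 1, 0], [0, 4, 0], [0, 0, 4]]

The characteristic polynomial is det(xI - A) = (x - 4)^3, so the eigenvalues are 4 (algebraic multiplicity 3).

For λ = 4: rank(A - 4I) = 1, rank((A - 4I)^2) = 0. The eigenspace has dimension 3 - 1 = 2, so there are 2 Jordan blocks; the rank sequence gives block sizes [2, 1].

Assembling the blocks gives the Jordan form J above.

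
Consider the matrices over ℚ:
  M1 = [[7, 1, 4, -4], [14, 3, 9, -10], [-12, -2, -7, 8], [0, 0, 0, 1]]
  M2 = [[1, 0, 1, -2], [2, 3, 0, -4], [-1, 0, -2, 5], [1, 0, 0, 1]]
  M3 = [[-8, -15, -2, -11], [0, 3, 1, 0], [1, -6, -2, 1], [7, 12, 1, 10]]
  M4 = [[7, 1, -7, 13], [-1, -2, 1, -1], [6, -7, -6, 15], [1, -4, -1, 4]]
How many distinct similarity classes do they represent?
Characteristic polynomials: χ_{M1} = (x - 1)^4, χ_{M2} = x^3(x - 3), χ_{M3} = x^3(x - 3), χ_{M4} = x^3(x - 3).

{M1}: invariant factors x - 1, (x - 1)^3.

{M2, M3, M4}: invariant factors x^3(x - 3).

Matrices are similar if and only if their invariant-factor lists agree; the partition into similarity classes is {M1}, {M2, M3, M4}.

2 classes: {M1}, {M2, M3, M4}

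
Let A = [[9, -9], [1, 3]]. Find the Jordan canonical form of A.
J = [[6, 1], [0, 6]]

The characteristic polynomial is det(xI - A) = (x - 6)^2, so the eigenvalues are 6 (algebraic multiplicity 2).

For λ = 6: rank(A - 6I) = 1, rank((A - 6I)^2) = 0. The eigenspace has dimension 2 - 1 = 1, so there is 1 Jordan block; the rank sequence gives block sizes [2].

Assembling the blocks gives the Jordan form J above.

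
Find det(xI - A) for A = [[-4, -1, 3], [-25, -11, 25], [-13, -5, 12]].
xI - A = [[x + 4, 1, -3], [25, x + 11, -25], [13, 5, x - 12]].

Expanding det(xI - A) along the first row:
det(xI - A) = + (x + 4)·det([[x + 11, -25], [5, x - 12]]) - (1)·det([[25, -25], [13, x - 12]]) + (-3)·det([[25, x + 11], [13, 5]]).

Evaluating gives χ_A(x) = x^3 + 3x^2 + 3x + 1 = (x + 1)^3.

χ_A(x) = (x + 1)^3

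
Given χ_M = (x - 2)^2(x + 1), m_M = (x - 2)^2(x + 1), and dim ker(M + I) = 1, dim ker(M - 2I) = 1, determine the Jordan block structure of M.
Jordan blocks: (-1, 1), (2, 2)

λ = -1: algebraic multiplicity 1 (exponent in χ_M), largest block size 1 (exponent in m_M), 1 block (geometric multiplicity). This forces block sizes [1].
λ = 2: algebraic multiplicity 2 (exponent in χ_M), largest block size 2 (exponent in m_M), 1 block (geometric multiplicity). This forces block sizes [2].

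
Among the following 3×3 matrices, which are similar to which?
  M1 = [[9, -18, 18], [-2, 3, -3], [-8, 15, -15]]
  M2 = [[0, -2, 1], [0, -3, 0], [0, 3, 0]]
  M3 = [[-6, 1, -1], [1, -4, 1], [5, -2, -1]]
2 classes: {M1, M2}, {M3}

Characteristic polynomials: χ_{M1} = x^2(x + 3), χ_{M2} = x^2(x + 3), χ_{M3} = (x + 3)(x + 4)^2.

{M1, M2}: invariant factors x^2(x + 3).

{M3}: invariant factors (x + 3)(x + 4)^2.

Matrices are similar if and only if their invariant-factor lists agree; the partition into similarity classes is {M1, M2}, {M3}.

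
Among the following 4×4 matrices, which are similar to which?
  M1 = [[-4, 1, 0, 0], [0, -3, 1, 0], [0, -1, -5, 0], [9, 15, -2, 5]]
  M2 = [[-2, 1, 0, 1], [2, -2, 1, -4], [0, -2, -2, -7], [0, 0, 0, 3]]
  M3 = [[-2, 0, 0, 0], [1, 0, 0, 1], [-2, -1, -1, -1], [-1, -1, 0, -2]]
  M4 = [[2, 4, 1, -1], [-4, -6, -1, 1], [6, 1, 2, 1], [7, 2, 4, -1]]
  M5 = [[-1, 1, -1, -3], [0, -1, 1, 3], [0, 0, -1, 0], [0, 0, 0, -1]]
Characteristic polynomials: χ_{M1} = (x - 5)(x + 4)^3, χ_{M2} = (x - 3)(x + 2)^3, χ_{M3} = (x + 1)^3(x + 2), χ_{M4} = (x - 3)(x + 2)^3, χ_{M5} = (x + 1)^4.

{M1}: invariant factors (x - 5)(x + 4)^3.

{M2, M4}: invariant factors (x - 3)(x + 2)^3.

{M3}: invariant factors x + 1, (x + 1)^2(x + 2).

{M5}: invariant factors x + 1, (x + 1)^3.

Matrices are similar if and only if their invariant-factor lists agree; the partition into similarity classes is {M1}, {M2, M4}, {M3}, {M5}.

4 classes: {M1}, {M2, M4}, {M3}, {M5}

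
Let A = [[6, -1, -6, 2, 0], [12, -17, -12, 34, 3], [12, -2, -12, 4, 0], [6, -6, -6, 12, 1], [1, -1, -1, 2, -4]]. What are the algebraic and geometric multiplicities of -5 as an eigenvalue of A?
The characteristic polynomial is x^2(x + 5)^3, so the factor x + 5 appears with exponent 3: the algebraic multiplicity is 3.

rank(A + 5I) = 4, so the eigenspace has dimension 5 - 4 = 1: the geometric multiplicity is 1.

Since 1 < 3, A is not diagonalizable.

algebraic multiplicity 3, geometric multiplicity 1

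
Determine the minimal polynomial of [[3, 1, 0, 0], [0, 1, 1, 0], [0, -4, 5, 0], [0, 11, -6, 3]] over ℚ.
m_A(x) = (x - 3)^3

The characteristic polynomial factors as (x - 3)^4. The minimal polynomial is ∏(x - λ)^{k_λ} where k_λ is the size of the largest Jordan block at λ.

For λ = 3: rank(A - 3I) = 2, and the largest Jordan block has size 3 (the smallest k with rank((A - 3I)^k) = rank((A - 3I)^(k+1))).

So m_A(x) = (x - 3)^3.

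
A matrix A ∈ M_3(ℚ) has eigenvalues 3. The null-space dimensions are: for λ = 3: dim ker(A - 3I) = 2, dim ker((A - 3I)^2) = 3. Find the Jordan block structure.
λ = 3: successive nullity increments [2, 1] count blocks of size ≥ k; block sizes are [2, 1].

Jordan blocks: (3, 2), (3, 1)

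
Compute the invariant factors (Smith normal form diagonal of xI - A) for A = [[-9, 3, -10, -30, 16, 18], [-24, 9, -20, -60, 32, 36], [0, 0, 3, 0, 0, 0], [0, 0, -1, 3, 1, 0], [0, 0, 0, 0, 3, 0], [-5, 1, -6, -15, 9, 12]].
x - 3, (x - 3)^2, (x - 6)(x - 3)^2

The Jordan structure of A has elementary divisors (x - 3)^2, (x - 3)^2, (x - 3), (x - 6). Arranging the block sizes at each eigenvalue in decreasing order and taking row products gives the invariant factors.

Invariant factors (smallest first, each dividing the next): x - 3, (x - 3)^2, (x - 6)(x - 3)^2.

Check: the last factor (x - 6)(x - 3)^2 is the minimal polynomial, and the product (x - 6)(x - 3)^5 is the characteristic polynomial.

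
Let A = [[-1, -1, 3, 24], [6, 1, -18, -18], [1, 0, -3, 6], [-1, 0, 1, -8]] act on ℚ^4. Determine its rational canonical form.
The invariant factors of A (the non-unit diagonal entries of the Smith normal form of xI - A over ℚ[x]) are x + 2, (x + 2)(x + 3)(x + 4), each dividing the next. The characteristic polynomial is their product, (x + 2)^2(x + 3)(x + 4).

The rational canonical form is the block-diagonal matrix of companion matrices C(f_i):
R = [[-2, 0, 0, 0], [0, 0, 0, -24], [0, 1, 0, -26], [0, 0, 1, -9]].

R = [[-2, 0, 0, 0], [0, 0, 0, -24], [0, 1, 0, -26], [0, 0, 1, -9]]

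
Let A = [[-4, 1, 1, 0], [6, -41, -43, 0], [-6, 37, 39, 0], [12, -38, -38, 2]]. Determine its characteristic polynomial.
χ_A(x) = (x - 2)^2(x + 4)^2

xI - A = [[x + 4, -1, -1, 0], [-6, x + 41, 43, 0], [6, -37, x - 39, 0], [-12, 38, 38, x - 2]].

Expanding det(xI - A) along the first row:
det(xI - A) = + (x + 4)·det([[x + 41, 43, 0], [-37, x - 39, 0], [38, 38, x - 2]]) - (-1)·det([[-6, 43, 0], [6, x - 39, 0], [-12, 38, x - 2]]) + (-1)·det([[-6, x + 41, 0], [6, -37, 0], [-12, 38, x - 2]]) - (0)·det([[-6, x + 41, 43], [6, -37, x - 39], [-12, 38, 38]]).

Evaluating gives χ_A(x) = x^4 + 4x^3 - 12x^2 - 32x + 64 = (x - 2)^2(x + 4)^2.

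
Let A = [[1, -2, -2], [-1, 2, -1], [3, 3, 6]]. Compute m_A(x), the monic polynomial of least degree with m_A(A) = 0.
The characteristic polynomial factors as (x - 3)^3. The minimal polynomial is ∏(x - λ)^{k_λ} where k_λ is the size of the largest Jordan block at λ.

For λ = 3: rank(A - 3I) = 1, and the largest Jordan block has size 2 (the smallest k with rank((A - 3I)^k) = rank((A - 3I)^(k+1))).

So m_A(x) = (x - 3)^2.

m_A(x) = (x - 3)^2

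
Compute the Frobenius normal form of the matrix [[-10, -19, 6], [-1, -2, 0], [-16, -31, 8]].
R = [[0, 0, 2], [1, 0, -1], [0, 1, -4]]

The invariant factors of A (the non-unit diagonal entries of the Smith normal form of xI - A over ℚ[x]) are (x + 1)(x^2 + 3x - 2), each dividing the next. The characteristic polynomial is their product, (x + 1)(x^2 + 3x - 2).

The rational canonical form is the block-diagonal matrix of companion matrices C(f_i):
R = [[0, 0, 2], [1, 0, -1], [0, 1, -4]].

Note the characteristic polynomial does not split into linear factors over ℚ, so A has no Jordan form over ℚ; the rational canonical form exists over any field.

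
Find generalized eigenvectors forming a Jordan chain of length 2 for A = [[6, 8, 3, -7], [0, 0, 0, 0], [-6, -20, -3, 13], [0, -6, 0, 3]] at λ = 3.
We seek v_1 ∈ ker((A - 3I)^2) \ ker(A - 3I), then set v_{i+1} = (A - 3I) v_i.

One such chain is v_1 = [[2, 0, 0, 1]]^T, v_2 = [[-1, 0, 1, 0]]^T. Check: (A - 3I) v_2 = [[0, 0, 0, 0]]^T = 0.

v_1 = [[2, 0, 0, 1]]^T, v_2 = [[-1, 0, 1, 0]]^T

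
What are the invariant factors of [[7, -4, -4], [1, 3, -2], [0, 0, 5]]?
x - 5, (x - 5)^2

The Jordan structure of A has elementary divisors (x - 5)^2, (x - 5). Arranging the block sizes at each eigenvalue in decreasing order and taking row products gives the invariant factors.

Invariant factors (smallest first, each dividing the next): x - 5, (x - 5)^2.

Check: the last factor (x - 5)^2 is the minimal polynomial, and the product (x - 5)^3 is the characteristic polynomial.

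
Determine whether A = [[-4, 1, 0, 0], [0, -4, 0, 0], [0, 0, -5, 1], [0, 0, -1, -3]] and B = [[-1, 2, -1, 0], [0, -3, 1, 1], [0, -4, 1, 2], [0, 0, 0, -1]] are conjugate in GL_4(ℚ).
trace(A) = -16 but trace(B) = -4. The trace is a similarity invariant, so A and B are not similar.

No.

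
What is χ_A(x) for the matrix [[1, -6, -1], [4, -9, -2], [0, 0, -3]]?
χ_A(x) = (x + 3)^2(x + 5)

xI - A = [[x - 1, 6, 1], [-4, x + 9, 2], [0, 0, x + 3]].

Expanding det(xI - A) along the first row:
det(xI - A) = + (x - 1)·det([[x + 9, 2], [0, x + 3]]) - (6)·det([[-4, 2], [0, x + 3]]) + (1)·det([[-4, x + 9], [0, 0]]).

Evaluating gives χ_A(x) = x^3 + 11x^2 + 39x + 45 = (x + 3)^2(x + 5).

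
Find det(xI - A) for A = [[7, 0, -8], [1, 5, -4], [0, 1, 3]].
xI - A = [[x - 7, 0, 8], [-1, x - 5, 4], [0, -1, x - 3]].

Expanding det(xI - A) along the first row:
det(xI - A) = + (x - 7)·det([[x - 5, 4], [-1, x - 3]]) - (0)·det([[-1, 4], [0, x - 3]]) + (8)·det([[-1, x - 5], [0, -1]]).

Evaluating gives χ_A(x) = x^3 - 15x^2 + 75x - 125 = (x - 5)^3.

χ_A(x) = (x - 5)^3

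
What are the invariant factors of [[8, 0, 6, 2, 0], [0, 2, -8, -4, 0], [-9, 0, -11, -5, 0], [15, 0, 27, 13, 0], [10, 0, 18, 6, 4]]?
The Jordan structure of A has elementary divisors (x - 2), (x - 2), (x - 4)^2, (x - 4). Arranging the block sizes at each eigenvalue in decreasing order and taking row products gives the invariant factors.

Invariant factors (smallest first, each dividing the next): (x - 4)(x - 2), (x - 4)^2(x - 2).

Check: the last factor (x - 4)^2(x - 2) is the minimal polynomial, and the product (x - 4)^3(x - 2)^2 is the characteristic polynomial.

(x - 4)(x - 2), (x - 4)^2(x - 2)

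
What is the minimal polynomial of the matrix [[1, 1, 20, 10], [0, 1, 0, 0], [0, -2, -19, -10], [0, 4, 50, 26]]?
m_A(x) = (x - 6)(x - 1)^2

The characteristic polynomial factors as (x - 6)(x - 1)^3. The minimal polynomial is ∏(x - λ)^{k_λ} where k_λ is the size of the largest Jordan block at λ.

For λ = 1: rank(A - I) = 2, and the largest Jordan block has size 2 (the smallest k with rank((A - I)^k) = rank((A - I)^(k+1))).
For λ = 6: rank(A - 6I) = 3, and the largest Jordan block has size 1 (the smallest k with rank((A - 6I)^k) = rank((A - 6I)^(k+1))).

So m_A(x) = (x - 6)(x - 1)^2.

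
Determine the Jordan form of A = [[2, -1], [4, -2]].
J = [[0, 1], [0, 0]]

The characteristic polynomial is det(xI - A) = x^2, so the eigenvalues are 0 (algebraic multiplicity 2).

For λ = 0: rank(A) = 1, rank(A^2) = 0. The eigenspace has dimension 2 - 1 = 1, so there is 1 Jordan block; the rank sequence gives block sizes [2].

Assembling the blocks gives the Jordan form J above.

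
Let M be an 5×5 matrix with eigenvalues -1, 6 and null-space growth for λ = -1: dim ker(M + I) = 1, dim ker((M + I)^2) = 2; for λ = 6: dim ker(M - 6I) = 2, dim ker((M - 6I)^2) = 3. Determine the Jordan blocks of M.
Jordan blocks: (-1, 2), (6, 2), (6, 1)

λ = -1: successive nullity increments [1, 1] count blocks of size ≥ k; block sizes are [2].
λ = 6: successive nullity increments [2, 1] count blocks of size ≥ k; block sizes are [2, 1].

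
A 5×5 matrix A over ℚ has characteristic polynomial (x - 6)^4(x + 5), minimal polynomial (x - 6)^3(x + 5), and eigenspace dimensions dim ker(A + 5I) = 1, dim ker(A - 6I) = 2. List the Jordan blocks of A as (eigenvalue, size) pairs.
λ = -5: algebraic multiplicity 1 (exponent in χ_A), largest block size 1 (exponent in m_A), 1 block (geometric multiplicity). This forces block sizes [1].
λ = 6: algebraic multiplicity 4 (exponent in χ_A), largest block size 3 (exponent in m_A), 2 blocks (geometric multiplicity). These force block sizes [3, 1].

Jordan blocks: (-5, 1), (6, 3), (6, 1)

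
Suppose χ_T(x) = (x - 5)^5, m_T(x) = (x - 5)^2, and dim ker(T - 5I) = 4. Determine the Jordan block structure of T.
Jordan blocks: (5, 2), (5, 1), (5, 1), (5, 1)

λ = 5: algebraic multiplicity 5 (exponent in χ_T), largest block size 2 (exponent in m_T), 4 blocks (geometric multiplicity). These force block sizes [2, 1, 1, 1].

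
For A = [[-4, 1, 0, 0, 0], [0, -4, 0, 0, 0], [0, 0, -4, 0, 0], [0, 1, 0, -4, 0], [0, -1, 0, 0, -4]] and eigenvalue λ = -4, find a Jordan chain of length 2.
v_1 = [[0, 1, 1, 2, 0]]^T, v_2 = [[1, 0, 0, 1, -1]]^T

We seek v_1 ∈ ker((A + 4I)^2) \ ker(A + 4I), then set v_{i+1} = (A + 4I) v_i.

One such chain is v_1 = [[0, 1, 1, 2, 0]]^T, v_2 = [[1, 0, 0, 1, -1]]^T. Check: (A + 4I) v_2 = [[0, 0, 0, 0, 0]]^T = 0.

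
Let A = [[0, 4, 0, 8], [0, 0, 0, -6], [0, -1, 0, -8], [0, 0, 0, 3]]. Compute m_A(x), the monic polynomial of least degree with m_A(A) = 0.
The characteristic polynomial factors as x^3(x - 3). The minimal polynomial is ∏(x - λ)^{k_λ} where k_λ is the size of the largest Jordan block at λ.

For λ = 0: rank(A) = 2, and the largest Jordan block has size 2 (the smallest k with rank(A^k) = rank(A^(k+1))).
For λ = 3: rank(A - 3I) = 3, and the largest Jordan block has size 1 (the smallest k with rank((A - 3I)^k) = rank((A - 3I)^(k+1))).

So m_A(x) = x^2(x - 3).

m_A(x) = x^2(x - 3)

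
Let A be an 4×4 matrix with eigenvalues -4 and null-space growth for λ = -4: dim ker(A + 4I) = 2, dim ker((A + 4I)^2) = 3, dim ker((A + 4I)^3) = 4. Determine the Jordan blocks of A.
λ = -4: successive nullity increments [2, 1, 1] count blocks of size ≥ k; block sizes are [3, 1].

Jordan blocks: (-4, 3), (-4, 1)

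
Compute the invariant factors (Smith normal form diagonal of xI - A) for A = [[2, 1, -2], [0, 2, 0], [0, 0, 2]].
The Jordan structure of A has elementary divisors (x - 2)^2, (x - 2). Arranging the block sizes at each eigenvalue in decreasing order and taking row products gives the invariant factors.

Invariant factors (smallest first, each dividing the next): x - 2, (x - 2)^2.

Check: the last factor (x - 2)^2 is the minimal polynomial, and the product (x - 2)^3 is the characteristic polynomial.

x - 2, (x - 2)^2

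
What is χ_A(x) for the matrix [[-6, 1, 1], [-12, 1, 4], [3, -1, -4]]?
xI - A = [[x + 6, -1, -1], [12, x - 1, -4], [-3, 1, x + 4]].

Expanding det(xI - A) along the first row:
det(xI - A) = + (x + 6)·det([[x - 1, -4], [1, x + 4]]) - (-1)·det([[12, -4], [-3, x + 4]]) + (-1)·det([[12, x - 1], [-3, 1]]).

Evaluating gives χ_A(x) = x^3 + 9x^2 + 27x + 27 = (x + 3)^3.

χ_A(x) = (x + 3)^3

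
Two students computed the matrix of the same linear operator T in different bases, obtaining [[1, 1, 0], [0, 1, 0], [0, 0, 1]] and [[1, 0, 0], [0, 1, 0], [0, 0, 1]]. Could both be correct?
Both have characteristic polynomial (x - 1)^3, but the minimal polynomial of A is (x - 1)^2 while the minimal polynomial of B is x - 1. The minimal polynomial is a similarity invariant, so A and B are not similar.

No.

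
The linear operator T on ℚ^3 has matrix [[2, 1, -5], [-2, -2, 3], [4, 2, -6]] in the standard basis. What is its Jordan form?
J = [[-2, 1, 0], [0, -2, 1], [0, 0, -2]]

The characteristic polynomial is det(xI - A) = (x + 2)^3, so the eigenvalues are -2 (algebraic multiplicity 3).

For λ = -2: rank(A + 2I) = 2, rank((A + 2I)^2) = 1, rank((A + 2I)^3) = 0. The eigenspace has dimension 3 - 2 = 1, so there is 1 Jordan block; the rank sequence gives block sizes [3].

Assembling the blocks gives the Jordan form J above.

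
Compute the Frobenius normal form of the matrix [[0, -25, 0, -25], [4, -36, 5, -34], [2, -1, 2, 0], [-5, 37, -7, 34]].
The invariant factors of A (the non-unit diagonal entries of the Smith normal form of xI - A over ℚ[x]) are (x^2 + 5)^2, each dividing the next. The characteristic polynomial is their product, (x^2 + 5)^2.

The rational canonical form is the block-diagonal matrix of companion matrices C(f_i):
R = [[0, 0, 0, -25], [1, 0, 0, 0], [0, 1, 0, -10], [0, 0, 1, 0]].

Note the characteristic polynomial does not split into linear factors over ℚ, so A has no Jordan form over ℚ; the rational canonical form exists over any field.

R = [[0, 0, 0, -25], [1, 0, 0, 0], [0, 1, 0, -10], [0, 0, 1, 0]]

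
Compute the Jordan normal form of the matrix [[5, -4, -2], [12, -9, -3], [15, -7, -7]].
J = [[-4, 1, 0], [0, -4, 0], [0, 0, -3]]

The characteristic polynomial is det(xI - A) = (x + 3)(x + 4)^2, so the eigenvalues are -4 (algebraic multiplicity 2), -3 (algebraic multiplicity 1).

For λ = -4: rank(A + 4I) = 2, rank((A + 4I)^2) = 1. The eigenspace has dimension 3 - 2 = 1, so there is 1 Jordan block; the rank sequence gives block sizes [2].

For λ = -3: algebraic multiplicity 1 gives one 1×1 block.

Assembling the blocks gives the Jordan form J above.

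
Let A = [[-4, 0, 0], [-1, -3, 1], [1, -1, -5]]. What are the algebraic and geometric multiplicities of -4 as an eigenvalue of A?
algebraic multiplicity 3, geometric multiplicity 2

The characteristic polynomial is (x + 4)^3, so the factor x + 4 appears with exponent 3: the algebraic multiplicity is 3.

rank(A + 4I) = 1, so the eigenspace has dimension 3 - 1 = 2: the geometric multiplicity is 2.

Since 2 < 3, A is not diagonalizable.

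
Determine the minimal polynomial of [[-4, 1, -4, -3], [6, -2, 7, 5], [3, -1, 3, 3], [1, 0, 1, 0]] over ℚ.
The characteristic polynomial factors as x(x + 1)^3. The minimal polynomial is ∏(x - λ)^{k_λ} where k_λ is the size of the largest Jordan block at λ.

For λ = -1: rank(A + I) = 3, and the largest Jordan block has size 3 (the smallest k with rank((A + I)^k) = rank((A + I)^(k+1))).
For λ = 0: rank(A) = 3, and the largest Jordan block has size 1 (the smallest k with rank(A^k) = rank(A^(k+1))).

So m_A(x) = x(x + 1)^3.

m_A(x) = x(x + 1)^3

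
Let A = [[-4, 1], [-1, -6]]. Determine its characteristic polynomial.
xI - A = [[x + 4, -1], [1, x + 6]].

Expanding det(xI - A) along the first row:
det(xI - A) = + (x + 4)·det([[x + 6]]) - (-1)·det([[1]]).

Evaluating gives χ_A(x) = x^2 + 10x + 25 = (x + 5)^2.

χ_A(x) = (x + 5)^2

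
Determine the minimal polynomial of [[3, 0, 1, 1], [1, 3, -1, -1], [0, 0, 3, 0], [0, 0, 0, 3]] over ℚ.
The characteristic polynomial factors as (x - 3)^4. The minimal polynomial is ∏(x - λ)^{k_λ} where k_λ is the size of the largest Jordan block at λ.

For λ = 3: rank(A - 3I) = 2, and the largest Jordan block has size 3 (the smallest k with rank((A - 3I)^k) = rank((A - 3I)^(k+1))).

So m_A(x) = (x - 3)^3.

m_A(x) = (x - 3)^3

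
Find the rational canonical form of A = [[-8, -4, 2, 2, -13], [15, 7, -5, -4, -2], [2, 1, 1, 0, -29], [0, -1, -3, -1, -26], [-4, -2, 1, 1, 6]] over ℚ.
R = [[0, 0, 0, 0, -25], [1, 0, 0, 0, -55], [0, 1, 0, 0, -29], [0, 0, 1, 0, 7], [0, 0, 0, 1, 5]]

The invariant factors of A (the non-unit diagonal entries of the Smith normal form of xI - A over ℚ[x]) are (x + 1)(x^2 - 3x - 5)^2, each dividing the next. The characteristic polynomial is their product, (x + 1)(x^2 - 3x - 5)^2.

The rational canonical form is the block-diagonal matrix of companion matrices C(f_i):
R = [[0, 0, 0, 0, -25], [1, 0, 0, 0, -55], [0, 1, 0, 0, -29], [0, 0, 1, 0, 7], [0, 0, 0, 1, 5]].

Note the characteristic polynomial does not split into linear factors over ℚ, so A has no Jordan form over ℚ; the rational canonical form exists over any field.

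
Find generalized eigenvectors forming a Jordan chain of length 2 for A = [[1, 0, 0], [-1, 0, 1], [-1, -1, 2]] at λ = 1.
v_1 = [[0, 1, 0]]^T, v_2 = [[0, -1, -1]]^T

We seek v_1 ∈ ker((A - I)^2) \ ker(A - I), then set v_{i+1} = (A - I) v_i.

One such chain is v_1 = [[0, 1, 0]]^T, v_2 = [[0, -1, -1]]^T. Check: (A - I) v_2 = [[0, 0, 0]]^T = 0.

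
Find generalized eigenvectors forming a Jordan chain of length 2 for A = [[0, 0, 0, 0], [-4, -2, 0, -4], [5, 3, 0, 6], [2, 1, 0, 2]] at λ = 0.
v_1 = [[0, 1, -2, 0]]^T, v_2 = [[0, -2, 3, 1]]^T

We seek v_1 ∈ ker(A^2) \ ker(A), then set v_{i+1} = A v_i.

One such chain is v_1 = [[0, 1, -2, 0]]^T, v_2 = [[0, -2, 3, 1]]^T. Check: A v_2 = [[0, 0, 0, 0]]^T = 0.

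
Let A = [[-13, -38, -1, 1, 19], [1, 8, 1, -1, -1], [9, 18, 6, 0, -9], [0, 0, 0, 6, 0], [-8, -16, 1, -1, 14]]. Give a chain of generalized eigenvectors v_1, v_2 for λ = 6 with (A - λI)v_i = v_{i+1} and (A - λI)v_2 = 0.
v_1 = [[0, 0, 1, 0, 0]]^T, v_2 = [[-1, 1, 0, 0, 1]]^T

We seek v_1 ∈ ker((A - 6I)^2) \ ker(A - 6I), then set v_{i+1} = (A - 6I) v_i.

One such chain is v_1 = [[0, 0, 1, 0, 0]]^T, v_2 = [[-1, 1, 0, 0, 1]]^T. Check: (A - 6I) v_2 = [[0, 0, 0, 0, 0]]^T = 0.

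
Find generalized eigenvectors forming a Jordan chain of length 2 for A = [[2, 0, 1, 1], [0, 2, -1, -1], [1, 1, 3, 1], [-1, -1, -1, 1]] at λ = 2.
v_1 = [[0, 1, 0, 0]]^T, v_2 = [[0, 0, 1, -1]]^T

We seek v_1 ∈ ker((A - 2I)^2) \ ker(A - 2I), then set v_{i+1} = (A - 2I) v_i.

One such chain is v_1 = [[0, 1, 0, 0]]^T, v_2 = [[0, 0, 1, -1]]^T. Check: (A - 2I) v_2 = [[0, 0, 0, 0]]^T = 0.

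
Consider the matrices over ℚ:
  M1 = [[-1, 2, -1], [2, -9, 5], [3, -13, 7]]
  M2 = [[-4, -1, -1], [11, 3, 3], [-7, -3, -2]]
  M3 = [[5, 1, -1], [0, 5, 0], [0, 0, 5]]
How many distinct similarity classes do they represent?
2 classes: {M1, M2}, {M3}

Characteristic polynomials: χ_{M1} = (x + 1)^3, χ_{M2} = (x + 1)^3, χ_{M3} = (x - 5)^3.

{M1, M2}: invariant factors (x + 1)^3.

{M3}: invariant factors x - 5, (x - 5)^2.

Matrices are similar if and only if their invariant-factor lists agree; the partition into similarity classes is {M1, M2}, {M3}.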